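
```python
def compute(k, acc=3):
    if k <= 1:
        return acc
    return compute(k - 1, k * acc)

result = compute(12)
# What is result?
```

Accumulator trace (n, acc): (12, 3) -> (11, 36) -> (10, 396) -> (9, 3960) -> (8, 35640) -> (7, 285120) -> (6, 1995840) -> (5, 11975040) -> (4, 59875200) -> (3, 239500800) -> (2, 718502400) -> (1, 1437004800) -> return 1437004800

Answer: 1437004800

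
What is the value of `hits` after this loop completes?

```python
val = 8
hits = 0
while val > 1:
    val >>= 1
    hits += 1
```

Count right shifts until 1
`hits` takes the values: 0 → 1 → 2 → 3

Answer: 3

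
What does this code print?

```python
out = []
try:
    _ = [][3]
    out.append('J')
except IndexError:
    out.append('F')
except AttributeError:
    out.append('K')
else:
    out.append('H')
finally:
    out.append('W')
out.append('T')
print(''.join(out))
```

Execution trace: 'F' (except IndexError) → 'W' (finally) → 'T' (after the try/except). Output: FWT

Answer: FWT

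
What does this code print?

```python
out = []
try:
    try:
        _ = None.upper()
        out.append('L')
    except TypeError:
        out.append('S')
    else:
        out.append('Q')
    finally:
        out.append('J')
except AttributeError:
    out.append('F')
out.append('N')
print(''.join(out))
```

Execution trace: 'J' (finally) → 'F' (outer except AttributeError) → 'N' (after the try/except). Output: JFN

Answer: JFN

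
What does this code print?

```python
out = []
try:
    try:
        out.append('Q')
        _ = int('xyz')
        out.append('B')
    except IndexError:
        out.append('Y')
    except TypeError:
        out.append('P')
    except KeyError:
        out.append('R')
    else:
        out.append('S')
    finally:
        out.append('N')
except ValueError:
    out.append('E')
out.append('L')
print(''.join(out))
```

Execution trace: 'Q' (try body) → 'N' (finally) → 'E' (outer except ValueError) → 'L' (after the try/except). Output: QNEL

Answer: QNEL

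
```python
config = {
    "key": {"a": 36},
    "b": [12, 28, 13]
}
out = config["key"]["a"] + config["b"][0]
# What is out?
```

Trace:
`config = { ...` → config = {'key': {'a': 36}, 'b': [12, 28, 13]}
`out = config["key"]["a"] + config["b"][0]` → out = 48
So out = 48

Answer: 48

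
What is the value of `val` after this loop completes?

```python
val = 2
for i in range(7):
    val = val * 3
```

Multiply by 3, 7 times: 2 * 3^7 = 4374
`val` takes the values: 2 → 6 → 18 → 54 → 162 → 486 → 1458 → 4374

Answer: 4374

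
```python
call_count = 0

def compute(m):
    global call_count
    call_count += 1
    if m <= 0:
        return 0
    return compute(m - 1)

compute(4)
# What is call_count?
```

Linear recursion stepping by 1: 5 calls from m=4 down to ≤0.

Answer: 5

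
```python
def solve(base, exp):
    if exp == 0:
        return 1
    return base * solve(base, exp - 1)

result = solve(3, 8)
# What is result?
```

solve(3, 8) = 3 * 3 * 3 * 3 * 3 * 3 * 3 * 3 = 6561

Answer: 6561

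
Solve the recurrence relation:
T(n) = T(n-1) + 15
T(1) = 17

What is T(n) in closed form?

Unrolling: T(n) = T(1) + 15·(n-1) = 17 + 15(n-1) = 15n + 2.

Answer: T(n) = 15n + 2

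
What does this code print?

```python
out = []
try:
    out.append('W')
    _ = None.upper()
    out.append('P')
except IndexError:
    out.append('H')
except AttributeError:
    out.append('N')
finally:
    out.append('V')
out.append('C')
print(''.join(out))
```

Execution trace: 'W' (try body) → 'N' (except AttributeError) → 'V' (finally) → 'C' (after the try/except). Output: WNVC

Answer: WNVC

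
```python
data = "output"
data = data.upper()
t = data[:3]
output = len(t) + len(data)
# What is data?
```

Trace:
`data = "output"` → data = 'output'
`data = data.upper()` → data = 'OUTPUT'
`t = data[:3]` → t = 'OUT'
`output = len(t) + len(data)` → output = 9
So data = 'OUTPUT'

Answer: 'OUTPUT'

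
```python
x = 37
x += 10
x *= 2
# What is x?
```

Trace:
`x = 37` → x = 37
`x += 10` → x = 47
`x *= 2` → x = 94
So x = 94

Answer: 94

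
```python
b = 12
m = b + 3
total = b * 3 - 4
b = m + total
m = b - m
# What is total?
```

Trace:
`b = 12` → b = 12
`m = b + 3` → m = 15
`total = b * 3 - 4` → total = 32
`b = m + total` → b = 47
`m = b - m` → m = 32
So total = 32

Answer: 32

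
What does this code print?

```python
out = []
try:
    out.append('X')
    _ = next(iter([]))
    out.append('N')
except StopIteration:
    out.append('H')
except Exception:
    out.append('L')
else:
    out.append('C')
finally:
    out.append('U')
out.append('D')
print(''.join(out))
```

Execution trace: 'X' (try body) → 'H' (except StopIteration) → 'U' (finally) → 'D' (after the try/except). Output: XHUD

Answer: XHUD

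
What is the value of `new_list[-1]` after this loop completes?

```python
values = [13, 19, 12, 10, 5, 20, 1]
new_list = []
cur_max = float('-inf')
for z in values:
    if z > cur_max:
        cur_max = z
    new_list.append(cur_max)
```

Running max ends at 20
`new_list` takes the values: [] → [13] → [13, 19] → [13, 19, 19] → [13, 19, 19, 19] → [13, 19, 19, 19, 19] → [13, 19, 19, 19, 19, 20] → [13, 19, 19, 19, 19, 20, 20]
So `new_list[-1]` = 20

Answer: 20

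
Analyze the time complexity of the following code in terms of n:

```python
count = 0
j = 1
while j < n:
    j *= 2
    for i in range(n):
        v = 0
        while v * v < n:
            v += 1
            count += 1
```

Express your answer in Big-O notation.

Each loop level contributes: log n × n × √n. Multiplying the contributions gives O(n√n log n).

Answer: O(n√n log n)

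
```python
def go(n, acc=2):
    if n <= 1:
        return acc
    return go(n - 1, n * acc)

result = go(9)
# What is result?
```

Accumulator trace (n, acc): (9, 2) -> (8, 18) -> (7, 144) -> (6, 1008) -> (5, 6048) -> (4, 30240) -> (3, 120960) -> (2, 362880) -> (1, 725760) -> return 725760

Answer: 725760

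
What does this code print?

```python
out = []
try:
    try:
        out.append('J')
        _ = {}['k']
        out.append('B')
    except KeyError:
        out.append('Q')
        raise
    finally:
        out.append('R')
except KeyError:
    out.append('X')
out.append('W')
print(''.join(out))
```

Execution trace: 'J' (inner try body) → 'Q' (inner except KeyError) → 'R' (inner finally) → 'X' (outer except KeyError) → 'W' (after the try/except). Output: JQRXW

Answer: JQRXW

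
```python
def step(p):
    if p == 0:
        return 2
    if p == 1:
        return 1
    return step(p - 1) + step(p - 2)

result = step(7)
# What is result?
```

Build up from base cases: step(0)=2, step(1)=1, step(2)=3, step(3)=4, step(4)=7, step(5)=11, step(6)=18, ..., step(7)=29

Answer: 29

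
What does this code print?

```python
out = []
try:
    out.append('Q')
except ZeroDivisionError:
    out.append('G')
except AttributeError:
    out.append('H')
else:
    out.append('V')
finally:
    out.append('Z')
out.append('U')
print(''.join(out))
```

Execution trace: 'Q' (try body, no exception) → 'V' (else) → 'Z' (finally) → 'U' (after the try/except). Output: QVZU

Answer: QVZU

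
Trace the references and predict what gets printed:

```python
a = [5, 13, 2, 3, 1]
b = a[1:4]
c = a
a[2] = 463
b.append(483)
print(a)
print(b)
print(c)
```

Key concept: slice vs alias.
Step by step:
`a = [5, 13, 2, 3, 1]` → a = [5, 13, 2, 3, 1]
`b = a[1:4]` → b = [13, 2, 3]
`c = a` → c = [5, 13, 2, 3, 1] (same object as a)
`a[2] = 463` → a = [5, 13, 463, 3, 1] (same object as c); c = [5, 13, 463, 3, 1] (same object as a)
`b.append(483)` → b = [13, 2, 3, 483]
`print(a)` → prints [5, 13, 463, 3, 1]
`print(b)` → prints [13, 2, 3, 483]
`print(c)` → prints [5, 13, 463, 3, 1]

Answer:
[5, 13, 463, 3, 1]
[13, 2, 3, 483]
[5, 13, 463, 3, 1]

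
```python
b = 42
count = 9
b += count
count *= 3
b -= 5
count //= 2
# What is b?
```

Trace:
`b = 42` → b = 42
`count = 9` → count = 9
`b += count` → b = 51
`count *= 3` → count = 27
`b -= 5` → b = 46
`count //= 2` → count = 13
So b = 46

Answer: 46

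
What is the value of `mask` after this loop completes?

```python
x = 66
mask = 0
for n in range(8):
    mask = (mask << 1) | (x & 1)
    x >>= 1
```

Reverse lowest 8 bits of 66
`mask` takes the values: 0 → 1 → 2 → 4 → 8 → 16 → 33 → 66

Answer: 66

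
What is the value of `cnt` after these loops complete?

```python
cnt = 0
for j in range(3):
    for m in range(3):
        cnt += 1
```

3 * 3 = 9
`cnt` takes the values: 0 → 1 → 2 → 3 → 4 → 5 → 6 → 7 → 8 → 9

Answer: 9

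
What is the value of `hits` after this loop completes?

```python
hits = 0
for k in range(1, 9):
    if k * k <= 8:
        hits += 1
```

Count numbers where k² ≤ 8
`hits` takes the values: 0 → 1 → 2

Answer: 2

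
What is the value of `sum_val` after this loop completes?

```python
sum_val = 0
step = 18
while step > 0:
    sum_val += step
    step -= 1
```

Sum 18 down to 1
`sum_val` takes the values: 0 → 18 → 35 → 51 → 66 → 80 → 93 → 105 → 116 → 126 → 135 → 143 → 150 → 156 → 161 → 165 → 168 → 170 → 171

Answer: 171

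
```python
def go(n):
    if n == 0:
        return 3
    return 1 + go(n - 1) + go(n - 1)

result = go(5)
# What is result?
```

go(n) = 1 + 2·go(n-1), go(0)=3. Closed form: (3+1)·2^5 - 1 = 127.

Answer: 127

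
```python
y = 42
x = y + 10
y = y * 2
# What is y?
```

Trace:
`y = 42` → y = 42
`x = y + 10` → x = 52
`y = y * 2` → y = 84
So y = 84

Answer: 84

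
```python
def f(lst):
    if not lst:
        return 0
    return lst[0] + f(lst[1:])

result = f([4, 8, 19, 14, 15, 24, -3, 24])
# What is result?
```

4 + 8 + 19 + 14 + 15 + 24 + (-3) + 24 + 0 = 105

Answer: 105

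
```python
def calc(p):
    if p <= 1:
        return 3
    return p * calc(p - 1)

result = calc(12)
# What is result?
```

calc(12) = 12 * 11 * 10 * 9 * 8 * 7 * 6 * 5 * 4 * 3 * 2 * 3 = 1437004800

Answer: 1437004800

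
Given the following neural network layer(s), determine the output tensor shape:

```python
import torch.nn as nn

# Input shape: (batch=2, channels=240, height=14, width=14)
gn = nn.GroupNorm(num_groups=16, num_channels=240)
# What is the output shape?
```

Input: (2, 240, 14, 14) -> Output: (2, 240, 14, 14)

Answer: (2, 240, 14, 14)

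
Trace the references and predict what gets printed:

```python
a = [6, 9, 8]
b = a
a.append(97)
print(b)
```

Key concept: basic list aliasing.
Step by step:
`a = [6, 9, 8]` → a = [6, 9, 8]
`b = a` → b = [6, 9, 8] (same object as a)
`a.append(97)` → a = [6, 9, 8, 97] (same object as b); b = [6, 9, 8, 97] (same object as a)
`print(b)` → prints [6, 9, 8, 97]

Answer: [6, 9, 8, 97]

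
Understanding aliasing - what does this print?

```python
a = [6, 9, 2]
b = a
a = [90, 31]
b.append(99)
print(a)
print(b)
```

Key concept: rebinding vs mutation: a is rebound to a new list, b still points at the original.
Step by step:
`a = [6, 9, 2]` → a = [6, 9, 2]
`b = a` → b = [6, 9, 2] (same object as a)
`a = [90, 31]` → a = [90, 31]
`b.append(99)` → b = [6, 9, 2, 99]
`print(a)` → prints [90, 31]
`print(b)` → prints [6, 9, 2, 99]

Answer:
[90, 31]
[6, 9, 2, 99]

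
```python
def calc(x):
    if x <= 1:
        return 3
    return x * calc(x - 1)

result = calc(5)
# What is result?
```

calc(5) = 5 * 4 * 3 * 2 * 3 = 360

Answer: 360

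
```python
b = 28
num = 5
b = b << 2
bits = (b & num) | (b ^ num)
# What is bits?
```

Trace:
`b = 28` → b = 28
`num = 5` → num = 5
`b = b << 2` → b = 112
`bits = (b & num) | (b ^ num)` → bits = 117
So bits = 117

Answer: 117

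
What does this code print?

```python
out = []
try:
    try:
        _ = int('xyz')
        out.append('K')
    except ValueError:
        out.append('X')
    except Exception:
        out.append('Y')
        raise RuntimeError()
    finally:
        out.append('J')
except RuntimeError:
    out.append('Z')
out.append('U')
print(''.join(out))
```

Execution trace: 'X' (inner except ValueError) → 'J' (inner finally) → 'U' (after the try/except). Output: XJU

Answer: XJU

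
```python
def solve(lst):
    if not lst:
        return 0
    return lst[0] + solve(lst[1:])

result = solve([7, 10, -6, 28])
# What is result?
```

7 + 10 + (-6) + 28 + 0 = 39

Answer: 39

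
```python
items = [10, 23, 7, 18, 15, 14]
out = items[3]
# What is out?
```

Trace:
`items = [10, 23, 7, 18, 15, 14]` → items = [10, 23, 7, 18, 15, 14]
`out = items[3]` → out = 18
So out = 18

Answer: 18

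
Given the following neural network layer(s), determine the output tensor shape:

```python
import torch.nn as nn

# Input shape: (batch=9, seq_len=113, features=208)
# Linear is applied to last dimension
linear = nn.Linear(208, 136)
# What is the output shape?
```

Input: (9, 113, 208) -> Output: (9, 113, 136)

Answer: (9, 113, 136)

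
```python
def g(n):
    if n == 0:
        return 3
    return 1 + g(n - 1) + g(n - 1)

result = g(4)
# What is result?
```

g(n) = 1 + 2·g(n-1), g(0)=3. Closed form: (3+1)·2^4 - 1 = 63.

Answer: 63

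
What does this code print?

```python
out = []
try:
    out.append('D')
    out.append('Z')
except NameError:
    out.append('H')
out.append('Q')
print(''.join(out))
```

Execution trace: 'D' (try body) → 'Z' (try body, no exception) → 'Q' (after the try/except). Output: DZQ

Answer: DZQ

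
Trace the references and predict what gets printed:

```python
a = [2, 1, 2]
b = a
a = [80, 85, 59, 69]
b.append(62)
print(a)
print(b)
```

Key concept: rebinding vs mutation: a is rebound to a new list, b still points at the original.
Step by step:
`a = [2, 1, 2]` → a = [2, 1, 2]
`b = a` → b = [2, 1, 2] (same object as a)
`a = [80, 85, 59, 69]` → a = [80, 85, 59, 69]
`b.append(62)` → b = [2, 1, 2, 62]
`print(a)` → prints [80, 85, 59, 69]
`print(b)` → prints [2, 1, 2, 62]

Answer:
[80, 85, 59, 69]
[2, 1, 2, 62]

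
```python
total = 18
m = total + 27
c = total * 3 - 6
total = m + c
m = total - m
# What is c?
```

Trace:
`total = 18` → total = 18
`m = total + 27` → m = 45
`c = total * 3 - 6` → c = 48
`total = m + c` → total = 93
`m = total - m` → m = 48
So c = 48

Answer: 48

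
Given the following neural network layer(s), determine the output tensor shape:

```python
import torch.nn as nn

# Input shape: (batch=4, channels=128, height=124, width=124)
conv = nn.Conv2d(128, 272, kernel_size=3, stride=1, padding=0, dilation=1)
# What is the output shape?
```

Input: (4, 128, 124, 124) -> Output: (4, 272, 122, 122)

Answer: (4, 272, 122, 122)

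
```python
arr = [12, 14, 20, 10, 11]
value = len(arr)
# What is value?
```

Trace:
`arr = [12, 14, 20, 10, 11]` → arr = [12, 14, 20, 10, 11]
`value = len(arr)` → value = 5
So value = 5

Answer: 5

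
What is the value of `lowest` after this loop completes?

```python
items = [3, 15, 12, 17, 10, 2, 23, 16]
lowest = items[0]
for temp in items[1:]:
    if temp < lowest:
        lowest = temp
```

Minimum of [3, 15, 12, 17, 10, 2, 23, 16]
`lowest` takes the values: 3 → 2

Answer: 2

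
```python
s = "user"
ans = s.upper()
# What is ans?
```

Trace:
`s = "user"` → s = 'user'
`ans = s.upper()` → ans = 'USER'
So ans = 'USER'

Answer: 'USER'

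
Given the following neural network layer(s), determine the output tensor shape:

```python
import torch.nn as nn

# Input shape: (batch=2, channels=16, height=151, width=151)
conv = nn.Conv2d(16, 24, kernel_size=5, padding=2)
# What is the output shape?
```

Input: (2, 16, 151, 151) -> Output: (2, 24, 151, 151)

Answer: (2, 24, 151, 151)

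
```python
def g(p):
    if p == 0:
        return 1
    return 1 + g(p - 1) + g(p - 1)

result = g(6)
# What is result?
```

g(p) = 1 + 2·g(p-1), g(0)=1. Closed form: (1+1)·2^6 - 1 = 127.

Answer: 127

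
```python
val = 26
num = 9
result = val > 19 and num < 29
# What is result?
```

Trace:
`val = 26` → val = 26
`num = 9` → num = 9
`result = val > 19 and num < 29` → result = True
So result = True

Answer: True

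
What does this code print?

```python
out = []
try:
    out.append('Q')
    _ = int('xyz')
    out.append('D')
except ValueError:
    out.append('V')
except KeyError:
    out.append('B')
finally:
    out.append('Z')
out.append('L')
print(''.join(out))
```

Execution trace: 'Q' (try body) → 'V' (except ValueError) → 'Z' (finally) → 'L' (after the try/except). Output: QVZL

Answer: QVZL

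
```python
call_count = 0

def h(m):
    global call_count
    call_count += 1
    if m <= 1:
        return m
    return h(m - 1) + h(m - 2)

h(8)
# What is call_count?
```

Calls(m) = 1 + Calls(m-1) + Calls(m-2); Calls(0)=Calls(1)=1. For m=8 this gives 67.

Answer: 67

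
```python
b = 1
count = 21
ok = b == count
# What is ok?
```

Trace:
`b = 1` → b = 1
`count = 21` → count = 21
`ok = b == count` → ok = False
So ok = False

Answer: False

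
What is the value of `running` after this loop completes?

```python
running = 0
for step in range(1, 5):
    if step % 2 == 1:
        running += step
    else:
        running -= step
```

Add odd, subtract even
`running` takes the values: 0 → 1 → -1 → 2 → -2

Answer: -2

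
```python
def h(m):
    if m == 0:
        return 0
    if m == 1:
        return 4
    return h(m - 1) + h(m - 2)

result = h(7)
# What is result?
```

Build up from base cases: h(0)=0, h(1)=4, h(2)=4, h(3)=8, h(4)=12, h(5)=20, h(6)=32, ..., h(7)=52

Answer: 52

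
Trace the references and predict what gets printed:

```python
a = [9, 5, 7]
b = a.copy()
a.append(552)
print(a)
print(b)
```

Key concept: list.copy() creates independent copy.
Step by step:
`a = [9, 5, 7]` → a = [9, 5, 7]
`b = a.copy()` → b = [9, 5, 7]
`a.append(552)` → a = [9, 5, 7, 552]
`print(a)` → prints [9, 5, 7, 552]
`print(b)` → prints [9, 5, 7]

Answer:
[9, 5, 7, 552]
[9, 5, 7]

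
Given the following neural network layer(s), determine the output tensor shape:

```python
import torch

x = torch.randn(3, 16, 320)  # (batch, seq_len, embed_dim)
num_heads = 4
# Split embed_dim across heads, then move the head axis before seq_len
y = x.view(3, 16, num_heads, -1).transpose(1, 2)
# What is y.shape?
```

Input: (3, 16, 320) -> head_dim = 320 // 4 = 80; after view: (3, 16, 4, 80) -> after transpose(1, 2): (3, 4, 16, 80) -> Output: (3, 4, 16, 80)

Answer: (3, 4, 16, 80)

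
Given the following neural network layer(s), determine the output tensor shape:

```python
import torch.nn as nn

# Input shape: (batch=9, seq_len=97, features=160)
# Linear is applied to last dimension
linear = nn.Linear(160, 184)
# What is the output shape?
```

Input: (9, 97, 160) -> Output: (9, 97, 184)

Answer: (9, 97, 184)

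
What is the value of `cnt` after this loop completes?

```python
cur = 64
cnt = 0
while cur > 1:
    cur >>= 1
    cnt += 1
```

Count right shifts until 1
`cnt` takes the values: 0 → 1 → 2 → 3 → 4 → 5 → 6

Answer: 6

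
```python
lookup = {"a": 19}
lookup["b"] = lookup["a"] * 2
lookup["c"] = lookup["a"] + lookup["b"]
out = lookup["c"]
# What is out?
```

Trace:
`lookup = {"a": 19}` → lookup = {'a': 19}
`lookup["b"] = lookup["a"] * 2` → lookup = {'a': 19, 'b': 38}
`lookup["c"] = lookup["a"] + lookup["b"]` → lookup = {'a': 19, 'b': 38, 'c': 57}
`out = lookup["c"]` → out = 57
So out = 57

Answer: 57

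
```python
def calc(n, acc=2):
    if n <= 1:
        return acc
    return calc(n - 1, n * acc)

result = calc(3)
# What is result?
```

Accumulator trace (n, acc): (3, 2) -> (2, 6) -> (1, 12) -> return 12

Answer: 12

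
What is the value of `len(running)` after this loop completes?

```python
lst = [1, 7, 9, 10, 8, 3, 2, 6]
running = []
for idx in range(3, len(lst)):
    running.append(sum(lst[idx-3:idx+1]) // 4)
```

Number of 4-element averages
`running` takes the values: [] → [6] → [6, 8] → [6, 8, 7] → [6, 8, 7, 5] → [6, 8, 7, 5, 4]
So `len(running)` = 5

Answer: 5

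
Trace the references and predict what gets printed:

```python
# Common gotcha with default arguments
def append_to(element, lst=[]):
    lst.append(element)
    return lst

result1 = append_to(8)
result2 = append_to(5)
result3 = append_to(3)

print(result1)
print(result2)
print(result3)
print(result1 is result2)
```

Key concept: mutable default argument gotcha.
Step by step:
`result1 = append_to(8)` → result1 = [8]
`result2 = append_to(5)` → result1 = [8, 5] (same object as result2); result2 = [8, 5] (same object as result1)
`result3 = append_to(3)` → result1 = [8, 5, 3] (same object as result2, result3); result2 = [8, 5, 3] (same object as result1, result3); result3 = [8, 5, 3] (same object as result1, result2)
`print(result1)` → prints [8, 5, 3]
`print(result2)` → prints [8, 5, 3]
`print(result3)` → prints [8, 5, 3]
`print(result1 is result2)` → prints True

Answer:
[8, 5, 3]
[8, 5, 3]
[8, 5, 3]
True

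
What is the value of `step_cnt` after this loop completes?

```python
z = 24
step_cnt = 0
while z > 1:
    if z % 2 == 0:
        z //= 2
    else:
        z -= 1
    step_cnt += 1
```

Steps to reduce 24 to 1
`step_cnt` takes the values: 0 → 1 → 2 → 3 → 4 → 5

Answer: 5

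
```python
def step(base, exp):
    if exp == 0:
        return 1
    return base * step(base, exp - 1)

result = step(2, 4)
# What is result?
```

step(2, 4) = 2 * 2 * 2 * 2 = 16

Answer: 16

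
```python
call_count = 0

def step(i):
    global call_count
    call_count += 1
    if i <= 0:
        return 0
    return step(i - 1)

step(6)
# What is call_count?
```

Linear recursion stepping by 1: 7 calls from i=6 down to ≤0.

Answer: 7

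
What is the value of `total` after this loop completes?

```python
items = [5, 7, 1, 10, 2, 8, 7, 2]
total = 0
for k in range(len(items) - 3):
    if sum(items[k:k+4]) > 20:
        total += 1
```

Count windows with sum > 20
`total` takes the values: 0 → 1 → 2 → 3

Answer: 3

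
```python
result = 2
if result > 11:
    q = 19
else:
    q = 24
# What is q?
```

Trace:
`result = 2` → result = 2
`if result > 11: ...` → result > 11 is False, take else branch → q = 24
So q = 24

Answer: 24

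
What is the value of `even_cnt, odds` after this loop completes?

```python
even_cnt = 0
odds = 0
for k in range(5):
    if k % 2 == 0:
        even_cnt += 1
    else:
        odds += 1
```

Count evens and odds in range(5)
`even_cnt, odds` takes the values: (0, 0) → (1, 0) → (1, 1) → (2, 1) → (2, 2) → (3, 2)

Answer: 3, 2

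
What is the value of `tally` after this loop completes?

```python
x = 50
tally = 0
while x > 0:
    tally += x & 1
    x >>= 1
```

Count set bits in 50 (binary: 0b110010)
`tally` takes the values: 0 → 1 → 2 → 3

Answer: 3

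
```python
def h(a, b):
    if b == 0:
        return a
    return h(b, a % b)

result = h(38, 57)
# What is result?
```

h(38, 57) -> h(57, 38) -> h(38, 19) -> h(19, 0) -> 19

Answer: 19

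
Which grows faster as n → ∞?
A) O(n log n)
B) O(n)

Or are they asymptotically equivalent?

O(n log n) vs O(n): Higher order terms dominate.

Answer: A) O(n log n) grows faster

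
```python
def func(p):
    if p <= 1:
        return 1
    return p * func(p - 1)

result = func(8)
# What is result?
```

func(8) = 8 * 7 * 6 * 5 * 4 * 3 * 2 * 1 = 40320

Answer: 40320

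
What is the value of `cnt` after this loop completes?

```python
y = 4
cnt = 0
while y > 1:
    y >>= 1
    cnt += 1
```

Count right shifts until 1
`cnt` takes the values: 0 → 1 → 2

Answer: 2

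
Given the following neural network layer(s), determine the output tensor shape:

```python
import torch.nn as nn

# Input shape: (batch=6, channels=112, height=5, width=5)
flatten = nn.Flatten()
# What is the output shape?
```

Input: (6, 112, 5, 5) -> Output: (6, 2800)

Answer: (6, 2800)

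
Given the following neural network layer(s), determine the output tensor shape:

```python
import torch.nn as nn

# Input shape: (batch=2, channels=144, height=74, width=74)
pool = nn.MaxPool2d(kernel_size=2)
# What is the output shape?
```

Input: (2, 144, 74, 74) -> Output: (2, 144, 37, 37)

Answer: (2, 144, 37, 37)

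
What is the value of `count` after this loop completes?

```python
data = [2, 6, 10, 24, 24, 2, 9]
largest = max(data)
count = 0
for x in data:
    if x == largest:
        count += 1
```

Count of max value 24 in [2, 6, 10, 24, 24, 2, 9]
`count` takes the values: 0 → 1 → 2

Answer: 2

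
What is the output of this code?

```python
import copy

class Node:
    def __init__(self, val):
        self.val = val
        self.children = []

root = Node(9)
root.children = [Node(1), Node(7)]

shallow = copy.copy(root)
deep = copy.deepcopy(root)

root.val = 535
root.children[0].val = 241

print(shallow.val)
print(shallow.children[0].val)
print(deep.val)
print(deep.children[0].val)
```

Key concept: deep copy with custom objects.
Step by step:
`root = Node(9)` → root = Node(val=9, children=[])
`root.children = [Node(1), Node(7)]` → root = Node(val=9, children=[Node(val=1, children=[]), Node(val=7, children=[])])
`shallow = copy.copy(root)` → shallow = Node(val=9, children=[Node(val=1, children=[]), Node(val=7, children=[])])
`deep = copy.deepcopy(root)` → deep = Node(val=9, children=[Node(val=1, children=[]), Node(val=7, children=[])])
`root.val = 535` → root = Node(val=535, children=[Node(val=1, children=[]), Node(val=7, children=[])])
`root.children[0].val = 241` → root = Node(val=535, children=[Node(val=241, children=[]), Node(val=7, children=[])]); shallow = Node(val=9, children=[Node(val=241, children=[]), Node(val=7, children=[])])
`print(shallow.val)` → prints 9
`print(shallow.children[0].val)` → prints 241
`print(deep.val)` → prints 9
`print(deep.children[0].val)` → prints 1

Answer:
9
241
9
1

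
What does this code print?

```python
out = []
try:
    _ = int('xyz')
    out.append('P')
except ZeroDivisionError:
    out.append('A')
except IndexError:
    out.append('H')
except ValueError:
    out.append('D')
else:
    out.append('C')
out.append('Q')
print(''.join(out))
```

Execution trace: 'D' (except ValueError) → 'Q' (after the try/except). Output: DQ

Answer: DQ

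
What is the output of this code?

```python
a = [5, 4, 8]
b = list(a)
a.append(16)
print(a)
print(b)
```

Key concept: list() constructor creates copy.
Step by step:
`a = [5, 4, 8]` → a = [5, 4, 8]
`b = list(a)` → b = [5, 4, 8]
`a.append(16)` → a = [5, 4, 8, 16]
`print(a)` → prints [5, 4, 8, 16]
`print(b)` → prints [5, 4, 8]

Answer:
[5, 4, 8, 16]
[5, 4, 8]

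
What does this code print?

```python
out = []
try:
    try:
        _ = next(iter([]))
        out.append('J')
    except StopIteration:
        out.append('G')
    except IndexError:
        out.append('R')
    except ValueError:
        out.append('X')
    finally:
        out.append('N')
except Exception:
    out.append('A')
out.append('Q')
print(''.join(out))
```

Execution trace: 'G' (inner except StopIteration) → 'N' (inner finally) → 'Q' (after the try/except). Output: GNQ

Answer: GNQ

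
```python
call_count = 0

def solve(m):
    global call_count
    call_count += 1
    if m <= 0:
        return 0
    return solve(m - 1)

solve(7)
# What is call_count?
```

Linear recursion stepping by 1: 8 calls from m=7 down to ≤0.

Answer: 8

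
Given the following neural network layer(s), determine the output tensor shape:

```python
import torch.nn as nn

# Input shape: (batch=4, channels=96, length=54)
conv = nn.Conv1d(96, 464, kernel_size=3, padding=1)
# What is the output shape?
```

Input: (4, 96, 54) -> Output: (4, 464, 54)

Answer: (4, 464, 54)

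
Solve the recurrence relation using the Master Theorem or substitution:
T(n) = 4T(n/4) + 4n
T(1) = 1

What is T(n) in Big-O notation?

By Master Theorem: a=4, b=4, f(n)=4n. Since log_4(4) = 1 and f(n) = Θ(n^1), Case 2 applies. T(n) = O(n log n).

Answer: O(n log n)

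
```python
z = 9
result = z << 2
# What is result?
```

Trace:
`z = 9` → z = 9
`result = z << 2` → result = 36
So result = 36

Answer: 36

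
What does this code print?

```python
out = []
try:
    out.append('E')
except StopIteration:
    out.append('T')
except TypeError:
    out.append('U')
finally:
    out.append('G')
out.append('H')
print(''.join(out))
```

Execution trace: 'E' (try body, no exception) → 'G' (finally) → 'H' (after the try/except). Output: EGH

Answer: EGH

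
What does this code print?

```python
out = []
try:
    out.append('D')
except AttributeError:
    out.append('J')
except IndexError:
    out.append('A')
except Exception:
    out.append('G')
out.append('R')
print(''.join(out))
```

Execution trace: 'D' (try body, no exception) → 'R' (after the try/except). Output: DR

Answer: DR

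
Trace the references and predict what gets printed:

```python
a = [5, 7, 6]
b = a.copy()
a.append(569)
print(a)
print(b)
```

Key concept: list.copy() creates independent copy.
Step by step:
`a = [5, 7, 6]` → a = [5, 7, 6]
`b = a.copy()` → b = [5, 7, 6]
`a.append(569)` → a = [5, 7, 6, 569]
`print(a)` → prints [5, 7, 6, 569]
`print(b)` → prints [5, 7, 6]

Answer:
[5, 7, 6, 569]
[5, 7, 6]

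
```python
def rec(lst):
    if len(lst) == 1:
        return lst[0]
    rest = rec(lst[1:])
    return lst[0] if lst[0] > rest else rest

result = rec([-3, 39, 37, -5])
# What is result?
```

Recursive max over [-3, 39, 37, -5] = 39

Answer: 39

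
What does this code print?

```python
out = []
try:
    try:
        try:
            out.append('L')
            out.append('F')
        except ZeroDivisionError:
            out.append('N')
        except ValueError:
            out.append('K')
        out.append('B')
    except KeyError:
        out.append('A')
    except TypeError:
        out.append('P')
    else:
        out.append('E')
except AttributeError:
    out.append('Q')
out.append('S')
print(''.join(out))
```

Execution trace: 'L' (inner try body) → 'F' (inner try body, no exception) → 'B' (try body, no exception) → 'E' (else) → 'S' (after the try/except). Output: LFBES

Answer: LFBES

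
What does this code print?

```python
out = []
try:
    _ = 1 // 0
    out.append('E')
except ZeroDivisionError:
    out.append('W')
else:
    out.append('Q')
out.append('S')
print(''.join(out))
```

Execution trace: 'W' (except ZeroDivisionError) → 'S' (after the try/except). Output: WS

Answer: WS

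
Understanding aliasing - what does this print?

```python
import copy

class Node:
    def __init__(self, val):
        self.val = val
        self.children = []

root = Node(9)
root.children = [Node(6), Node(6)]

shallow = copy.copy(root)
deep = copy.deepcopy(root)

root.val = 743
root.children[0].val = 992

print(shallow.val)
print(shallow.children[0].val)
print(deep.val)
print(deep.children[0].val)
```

Key concept: deep copy with custom objects.
Step by step:
`root = Node(9)` → root = Node(val=9, children=[])
`root.children = [Node(6), Node(6)]` → root = Node(val=9, children=[Node(val=6, children=[]), Node(val=6, children=[])])
`shallow = copy.copy(root)` → shallow = Node(val=9, children=[Node(val=6, children=[]), Node(val=6, children=[])])
`deep = copy.deepcopy(root)` → deep = Node(val=9, children=[Node(val=6, children=[]), Node(val=6, children=[])])
`root.val = 743` → root = Node(val=743, children=[Node(val=6, children=[]), Node(val=6, children=[])])
`root.children[0].val = 992` → root = Node(val=743, children=[Node(val=992, children=[]), Node(val=6, children=[])]); shallow = Node(val=9, children=[Node(val=992, children=[]), Node(val=6, children=[])])
`print(shallow.val)` → prints 9
`print(shallow.children[0].val)` → prints 992
`print(deep.val)` → prints 9
`print(deep.children[0].val)` → prints 6

Answer:
9
992
9
6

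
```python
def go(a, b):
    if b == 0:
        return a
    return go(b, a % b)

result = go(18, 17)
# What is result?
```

go(18, 17) -> go(17, 1) -> go(1, 0) -> 1

Answer: 1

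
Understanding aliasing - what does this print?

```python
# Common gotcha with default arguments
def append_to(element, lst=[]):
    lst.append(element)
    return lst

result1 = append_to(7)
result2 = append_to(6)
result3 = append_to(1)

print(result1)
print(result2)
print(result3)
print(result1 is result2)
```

Key concept: mutable default argument gotcha.
Step by step:
`result1 = append_to(7)` → result1 = [7]
`result2 = append_to(6)` → result1 = [7, 6] (same object as result2); result2 = [7, 6] (same object as result1)
`result3 = append_to(1)` → result1 = [7, 6, 1] (same object as result2, result3); result2 = [7, 6, 1] (same object as result1, result3); result3 = [7, 6, 1] (same object as result1, result2)
`print(result1)` → prints [7, 6, 1]
`print(result2)` → prints [7, 6, 1]
`print(result3)` → prints [7, 6, 1]
`print(result1 is result2)` → prints True

Answer:
[7, 6, 1]
[7, 6, 1]
[7, 6, 1]
True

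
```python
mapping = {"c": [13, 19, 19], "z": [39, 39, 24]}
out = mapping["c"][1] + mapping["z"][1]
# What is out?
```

Trace:
`mapping = {"c": [13, 19, 19], "z": [39, 39, 24]}` → mapping = {'c': [13, 19, 19], 'z': [39, 39, 24]}
`out = mapping["c"][1] + mapping["z"][1]` → out = 58
So out = 58

Answer: 58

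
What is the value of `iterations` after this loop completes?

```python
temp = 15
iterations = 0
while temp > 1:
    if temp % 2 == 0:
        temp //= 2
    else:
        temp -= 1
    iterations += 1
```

Steps to reduce 15 to 1
`iterations` takes the values: 0 → 1 → 2 → 3 → 4 → 5 → 6

Answer: 6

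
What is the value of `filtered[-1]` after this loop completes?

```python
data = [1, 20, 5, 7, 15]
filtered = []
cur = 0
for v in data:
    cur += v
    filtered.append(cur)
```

Cumulative sum ends at 48
`filtered` takes the values: [] → [1] → [1, 21] → [1, 21, 26] → [1, 21, 26, 33] → [1, 21, 26, 33, 48]
So `filtered[-1]` = 48

Answer: 48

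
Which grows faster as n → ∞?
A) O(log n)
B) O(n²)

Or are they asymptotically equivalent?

O(log n) vs O(n²): Higher order terms dominate.

Answer: B) O(n²) grows faster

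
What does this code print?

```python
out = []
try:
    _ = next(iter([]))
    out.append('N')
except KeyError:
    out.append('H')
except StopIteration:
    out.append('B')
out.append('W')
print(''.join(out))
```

Execution trace: 'B' (except StopIteration) → 'W' (after the try/except). Output: BW

Answer: BW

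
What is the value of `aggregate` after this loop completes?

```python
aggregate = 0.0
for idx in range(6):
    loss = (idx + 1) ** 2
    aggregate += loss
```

Sum of squared losses 1² + 2² + ... + 6²
`aggregate` takes the values: 0.0 → 1.0 → 5.0 → 14.0 → 30.0 → 55.0 → 91.0

Answer: 91.0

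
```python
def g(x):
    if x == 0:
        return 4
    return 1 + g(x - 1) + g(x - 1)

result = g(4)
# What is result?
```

g(x) = 1 + 2·g(x-1), g(0)=4. Closed form: (4+1)·2^4 - 1 = 79.

Answer: 79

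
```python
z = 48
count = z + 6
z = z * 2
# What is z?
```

Trace:
`z = 48` → z = 48
`count = z + 6` → count = 54
`z = z * 2` → z = 96
So z = 96

Answer: 96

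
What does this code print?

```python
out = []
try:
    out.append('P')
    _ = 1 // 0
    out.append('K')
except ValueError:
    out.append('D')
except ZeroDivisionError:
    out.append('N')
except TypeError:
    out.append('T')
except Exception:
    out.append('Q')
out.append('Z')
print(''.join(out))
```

Execution trace: 'P' (try body) → 'N' (except ZeroDivisionError) → 'Z' (after the try/except). Output: PNZ

Answer: PNZ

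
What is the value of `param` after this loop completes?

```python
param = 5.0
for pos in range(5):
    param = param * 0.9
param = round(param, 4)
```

Exponential decay: 5.0 * 0.9^5
`param` takes the values: 5.0 → 4.5 → 4.05 → 3.645 → 3.2805 → 2.95245 → 2.9525

Answer: 2.9525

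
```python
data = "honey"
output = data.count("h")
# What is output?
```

Trace:
`data = "honey"` → data = 'honey'
`output = data.count("h")` → output = 1
So output = 1

Answer: 1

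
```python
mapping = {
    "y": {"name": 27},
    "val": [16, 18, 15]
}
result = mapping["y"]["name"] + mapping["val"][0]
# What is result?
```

Trace:
`mapping = { ...` → mapping = {'y': {'name': 27}, 'val': [16, 18, 15]}
`result = mapping["y"]["name"] + mapping["val"][0]` → result = 43
So result = 43

Answer: 43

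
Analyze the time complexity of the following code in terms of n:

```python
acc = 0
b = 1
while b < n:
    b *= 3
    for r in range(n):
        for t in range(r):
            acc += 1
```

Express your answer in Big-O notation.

Each loop level contributes: log n × n × n. Multiplying the contributions gives O(n^2 log n).

Answer: O(n^2 log n)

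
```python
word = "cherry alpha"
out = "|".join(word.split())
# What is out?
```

Trace:
`word = "cherry alpha"` → word = 'cherry alpha'
`out = "|".join(word.split())` → out = 'cherry|alpha'
So out = 'cherry|alpha'

Answer: 'cherry|alpha'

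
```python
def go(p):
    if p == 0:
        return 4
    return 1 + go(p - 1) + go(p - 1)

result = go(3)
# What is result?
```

go(p) = 1 + 2·go(p-1), go(0)=4. Closed form: (4+1)·2^3 - 1 = 39.

Answer: 39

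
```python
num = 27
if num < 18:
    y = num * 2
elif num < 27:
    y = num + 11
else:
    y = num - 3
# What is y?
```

Trace:
`num = 27` → num = 27
`if num < 18: ...` → num < 18 is False, num < 27 is False, take else branch → y = 24
So y = 24

Answer: 24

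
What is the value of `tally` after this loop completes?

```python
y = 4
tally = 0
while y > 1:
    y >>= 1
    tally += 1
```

Count right shifts until 1
`tally` takes the values: 0 → 1 → 2

Answer: 2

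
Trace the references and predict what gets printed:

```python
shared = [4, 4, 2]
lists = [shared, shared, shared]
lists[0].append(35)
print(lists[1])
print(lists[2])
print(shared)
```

Key concept: list of same reference.
Step by step:
`shared = [4, 4, 2]` → shared = [4, 4, 2]
`lists = [shared, shared, shared]` → lists = [[4, 4, 2], [4, 4, 2], [4, 4, 2]]
`lists[0].append(35)` → shared = [4, 4, 2, 35]; lists = [[4, 4, 2, 35], [4, 4, 2, 35], [4, 4, 2, 35]]
`print(lists[1])` → prints [4, 4, 2, 35]
`print(lists[2])` → prints [4, 4, 2, 35]
`print(shared)` → prints [4, 4, 2, 35]

Answer:
[4, 4, 2, 35]
[4, 4, 2, 35]
[4, 4, 2, 35]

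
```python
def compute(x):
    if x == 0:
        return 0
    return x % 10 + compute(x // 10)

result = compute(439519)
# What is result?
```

Sum of digits of 439519: 9 + 1 + 5 + 9 + 3 + 4 = 31

Answer: 31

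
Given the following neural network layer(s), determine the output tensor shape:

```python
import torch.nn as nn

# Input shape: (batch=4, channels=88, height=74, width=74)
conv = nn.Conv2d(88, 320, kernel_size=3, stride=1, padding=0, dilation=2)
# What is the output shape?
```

Input: (4, 88, 74, 74) -> Output: (4, 320, 70, 70)

Answer: (4, 320, 70, 70)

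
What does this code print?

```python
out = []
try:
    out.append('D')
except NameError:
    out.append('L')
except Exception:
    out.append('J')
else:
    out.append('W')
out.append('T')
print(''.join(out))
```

Execution trace: 'D' (try body, no exception) → 'W' (else) → 'T' (after the try/except). Output: DWT

Answer: DWT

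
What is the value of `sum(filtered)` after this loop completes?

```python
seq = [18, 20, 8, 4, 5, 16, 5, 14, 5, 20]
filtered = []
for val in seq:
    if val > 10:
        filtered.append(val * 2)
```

Sum of doubled values > 10
`filtered` takes the values: [] → [36] → [36, 40] → [36, 40, 32] → [36, 40, 32, 28] → [36, 40, 32, 28, 40]
So `sum(filtered)` = 176

Answer: 176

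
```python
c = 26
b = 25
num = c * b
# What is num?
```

Trace:
`c = 26` → c = 26
`b = 25` → b = 25
`num = c * b` → num = 650
So num = 650

Answer: 650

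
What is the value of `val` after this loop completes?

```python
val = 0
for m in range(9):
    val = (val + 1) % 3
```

Increment mod 3, 9 times = 0
`val` takes the values: 0 → 1 → 2 → 0 → 1 → 2 → 0 → 1 → 2 → 0

Answer: 0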